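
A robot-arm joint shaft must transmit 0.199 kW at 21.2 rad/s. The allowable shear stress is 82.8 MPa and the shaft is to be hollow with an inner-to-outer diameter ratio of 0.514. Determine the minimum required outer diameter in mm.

8.53 mm

ω = 21.2 rad/s, so T = P/ω = 0.199×10³ / 21.20 = 9.387 N·m.
For a hollow shaft with d_i/d_o = 0.514: τ_max = 16T/(π d_o³ (1−k⁴)), so d_o = [16T/(π τ_allow (1−k⁴))]^(1/3) = [16·9.387/(π·8.28×10^7·0.9302)]^(1/3) = 0.008530 m.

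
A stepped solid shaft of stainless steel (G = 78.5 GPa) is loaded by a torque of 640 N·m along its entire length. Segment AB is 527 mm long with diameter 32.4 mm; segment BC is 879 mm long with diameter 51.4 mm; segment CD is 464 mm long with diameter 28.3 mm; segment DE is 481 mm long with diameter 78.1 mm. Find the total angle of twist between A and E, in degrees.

J_AB = π(0.0324)⁴/32 = 1.08×10^-7 m⁴; J_BC = π(0.0514)⁴/32 = 6.85×10^-7 m⁴; J_CD = π(0.0283)⁴/32 = 6.30×10^-8 m⁴; J_DE = π(0.0781)⁴/32 = 3.65×10^-6 m⁴.
θ = (T/G)·Σ L_i/J_i = (640.0/78.5×10⁹)·(0.527/1.08×10^-7 + 0.879/6.85×10^-7 + 0.464/6.30×10^-8 + 0.481/3.65×10^-6) = 0.1113 rad.

6.38°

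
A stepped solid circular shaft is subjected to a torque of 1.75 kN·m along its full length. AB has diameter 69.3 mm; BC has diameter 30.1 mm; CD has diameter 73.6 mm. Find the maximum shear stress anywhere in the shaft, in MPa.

Under the same torque, τ_max = 16T/(πd³) is largest where d is smallest — segment BC (d = 30.1 mm).
τ_max = 16·1750/(π·(0.0301)³) = 3.268×10^8 Pa.

327 MPa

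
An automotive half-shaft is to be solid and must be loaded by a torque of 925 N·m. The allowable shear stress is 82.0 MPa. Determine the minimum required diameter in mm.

For a solid shaft τ_max = 16T/(πd³), so d = (16T/(π τ_allow))^(1/3) = (16·925.0/(π·8.20×10^7))^(1/3) = 0.03859 m.

38.6 mm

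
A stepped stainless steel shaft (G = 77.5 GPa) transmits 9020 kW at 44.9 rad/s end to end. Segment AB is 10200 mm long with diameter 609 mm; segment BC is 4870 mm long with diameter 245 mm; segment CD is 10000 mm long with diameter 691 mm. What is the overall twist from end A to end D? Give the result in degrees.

ω = 44.9 rad/s, so T = P/ω = 9020×10³ / 44.90 = 200900 N·m.
J_AB = π(0.609)⁴/32 = 0.0135 m⁴; J_BC = π(0.245)⁴/32 = 3.54×10^-4 m⁴; J_CD = π(0.691)⁴/32 = 0.0224 m⁴.
θ = (T/G)·Σ L_i/J_i = (200900/77.5×10⁹)·(10.2/0.0135 + 4.87/3.54×10^-4 + 10.0/0.0224) = 0.03880 rad.

2.22°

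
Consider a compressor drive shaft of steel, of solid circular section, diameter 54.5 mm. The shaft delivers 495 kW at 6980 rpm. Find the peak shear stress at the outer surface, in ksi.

ω = 2π·6980/60 = 730.9 rad/s, so T = P/ω = 495×10³ / 730.9 = 677.2 N·m.
J = πd⁴/32 = π(0.0545)⁴/32 = 8.661×10^-7 m⁴.
τ_max = T·r/J = 677.2 × 0.0272 / 8.661×10^-7 = 2.131×10^7 Pa.

3.09 ksi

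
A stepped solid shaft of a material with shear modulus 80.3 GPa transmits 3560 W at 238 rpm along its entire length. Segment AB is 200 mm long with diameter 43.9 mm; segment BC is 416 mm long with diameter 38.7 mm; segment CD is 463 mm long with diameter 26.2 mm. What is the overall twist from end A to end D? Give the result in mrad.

22.1 mrad

ω = 2π·238/60 = 24.92 rad/s, so T = P/ω = 3560 / 24.92 = 142.8 N·m.
J_AB = π(0.0439)⁴/32 = 3.65×10^-7 m⁴; J_BC = π(0.0387)⁴/32 = 2.20×10^-7 m⁴; J_CD = π(0.0262)⁴/32 = 4.63×10^-8 m⁴.
θ = (T/G)·Σ L_i/J_i = (142.8/80.3×10⁹)·(0.200/3.65×10^-7 + 0.416/2.20×10^-7 + 0.463/4.63×10^-8) = 0.02214 rad.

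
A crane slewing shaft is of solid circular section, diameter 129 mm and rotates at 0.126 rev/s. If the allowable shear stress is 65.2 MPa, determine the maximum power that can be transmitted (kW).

J = πd⁴/32 = π(0.129)⁴/32 = 2.719×10^-5 m⁴.
T_max = τ_allow·J/r = 6.52×10^7 × 2.719×10^-5 / 0.0645 = 27480 N·m.
ω = 2π·0.126 = 0.7917 rad/s, so P_max = T_max·ω = 2.176×10^4 W.

21.8 kW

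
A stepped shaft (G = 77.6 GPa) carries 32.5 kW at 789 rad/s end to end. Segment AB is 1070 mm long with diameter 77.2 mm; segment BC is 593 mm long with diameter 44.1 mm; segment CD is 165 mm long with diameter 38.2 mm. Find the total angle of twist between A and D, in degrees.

0.0819°

ω = 789 rad/s, so T = P/ω = 32.5×10³ / 789.0 = 41.19 N·m.
J_AB = π(0.0772)⁴/32 = 3.49×10^-6 m⁴; J_BC = π(0.0441)⁴/32 = 3.71×10^-7 m⁴; J_CD = π(0.0382)⁴/32 = 2.09×10^-7 m⁴.
θ = (T/G)·Σ L_i/J_i = (41.19/77.6×10⁹)·(1.07/3.49×10^-6 + 0.593/3.71×10^-7 + 0.165/2.09×10^-7) = 1.430×10^-3 rad.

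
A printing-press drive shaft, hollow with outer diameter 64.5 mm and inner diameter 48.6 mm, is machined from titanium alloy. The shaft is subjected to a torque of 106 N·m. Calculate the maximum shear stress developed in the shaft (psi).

431 psi

J = π(d_o⁴ − d_i⁴)/32 = π(0.0645⁴ − 0.0486⁴)/32 = 1.151×10^-6 m⁴.
τ_max = T·r/J = 106.0 × 0.0323 / 1.151×10^-6 = 2.969×10^6 Pa.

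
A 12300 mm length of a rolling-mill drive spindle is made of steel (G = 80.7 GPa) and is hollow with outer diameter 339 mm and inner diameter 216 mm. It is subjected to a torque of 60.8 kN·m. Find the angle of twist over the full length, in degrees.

0.490°

J = π(d_o⁴ − d_i⁴)/32 = π(0.339⁴ − 0.216⁴)/32 = 1.083×10^-3 m⁴.
θ = T·L/(G·J) = 60800 × 12.3 / (80.7×10⁹ × 1.083×10^-3) = 8.558×10^-3 rad.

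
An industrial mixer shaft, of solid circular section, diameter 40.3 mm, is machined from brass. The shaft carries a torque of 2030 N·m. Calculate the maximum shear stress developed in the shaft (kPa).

J = πd⁴/32 = π(0.0403)⁴/32 = 2.590×10^-7 m⁴.
τ_max = T·r/J = 2030 × 0.0201 / 2.590×10^-7 = 1.580×10^8 Pa.

158000 kPa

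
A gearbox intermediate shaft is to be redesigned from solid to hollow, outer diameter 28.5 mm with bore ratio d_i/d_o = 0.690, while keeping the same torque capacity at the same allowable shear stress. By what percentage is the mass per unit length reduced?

Equal τ_max and T ⇒ the solid shaft needs d_s³ = d_o³(1−k⁴), so d_s = 28.5·(1−0.690⁴)^(1/3) = 26.16 mm.
Area ratio A_h/A_s = d_o²(1−k²)/d_s² = (1−k²)/(1−k⁴)^(2/3) = 0.6218.
Mass saving = 1 − 0.6218 = 37.8 %.

37.8 %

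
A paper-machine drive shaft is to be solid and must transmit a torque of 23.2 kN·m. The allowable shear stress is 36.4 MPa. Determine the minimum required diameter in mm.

148 mm

For a solid shaft τ_max = 16T/(πd³), so d = (16T/(π τ_allow))^(1/3) = (16·23200/(π·3.64×10^7))^(1/3) = 0.1481 m.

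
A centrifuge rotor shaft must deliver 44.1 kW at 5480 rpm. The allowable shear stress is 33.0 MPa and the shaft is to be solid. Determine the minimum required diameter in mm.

ω = 2π·5480/60 = 573.9 rad/s, so T = P/ω = 44.1×10³ / 573.9 = 76.85 N·m.
For a solid shaft τ_max = 16T/(πd³), so d = (16T/(π τ_allow))^(1/3) = (16·76.85/(π·3.30×10^7))^(1/3) = 0.02280 m.

22.8 mm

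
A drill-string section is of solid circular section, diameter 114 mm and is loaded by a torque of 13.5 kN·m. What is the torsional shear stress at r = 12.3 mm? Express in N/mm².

10.0 N/mm²

J = πd⁴/32 = π(0.114)⁴/32 = 1.658×10^-5 m⁴.
Shear stress varies linearly with radius: τ = T·r/J = 13500 × 0.0123 / 1.658×10^-5 = 1.001×10^7 Pa.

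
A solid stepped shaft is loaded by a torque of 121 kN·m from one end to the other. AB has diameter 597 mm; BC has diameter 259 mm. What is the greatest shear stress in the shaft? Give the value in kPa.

Under the same torque, τ_max = 16T/(πd³) is largest where d is smallest — segment BC (d = 259 mm).
τ_max = 16·121000/(π·(0.259)³) = 3.547×10^7 Pa.

35500 kPa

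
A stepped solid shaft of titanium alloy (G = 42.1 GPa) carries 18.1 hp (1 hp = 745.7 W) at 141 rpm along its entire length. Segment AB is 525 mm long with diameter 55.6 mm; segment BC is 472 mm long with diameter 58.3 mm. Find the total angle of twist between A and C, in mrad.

ω = 2π·141/60 = 14.77 rad/s, so T = P/ω = 18.1×745.7 / 14.77 = 914.1 N·m.
J_AB = π(0.0556)⁴/32 = 9.38×10^-7 m⁴; J_BC = π(0.0583)⁴/32 = 1.13×10^-6 m⁴.
θ = (T/G)·Σ L_i/J_i = (914.1/42.1×10⁹)·(0.525/9.38×10^-7 + 0.472/1.13×10^-6) = 0.02119 rad.

21.2 mrad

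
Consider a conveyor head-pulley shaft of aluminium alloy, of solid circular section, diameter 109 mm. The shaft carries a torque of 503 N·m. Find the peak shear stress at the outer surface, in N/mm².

J = πd⁴/32 = π(0.109)⁴/32 = 1.386×10^-5 m⁴.
τ_max = T·r/J = 503.0 × 0.0545 / 1.386×10^-5 = 1.978×10^6 Pa.

1.98 N/mm²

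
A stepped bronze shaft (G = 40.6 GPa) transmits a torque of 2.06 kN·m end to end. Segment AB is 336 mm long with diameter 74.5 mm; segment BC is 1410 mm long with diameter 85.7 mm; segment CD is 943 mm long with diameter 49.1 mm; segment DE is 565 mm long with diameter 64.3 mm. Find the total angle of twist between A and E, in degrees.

J_AB = π(0.0745)⁴/32 = 3.02×10^-6 m⁴; J_BC = π(0.0857)⁴/32 = 5.30×10^-6 m⁴; J_CD = π(0.0491)⁴/32 = 5.71×10^-7 m⁴; J_DE = π(0.0643)⁴/32 = 1.68×10^-6 m⁴.
θ = (T/G)·Σ L_i/J_i = (2060/40.6×10⁹)·(0.336/3.02×10^-6 + 1.41/5.30×10^-6 + 0.943/5.71×10^-7 + 0.565/1.68×10^-6) = 0.1201 rad.

6.88°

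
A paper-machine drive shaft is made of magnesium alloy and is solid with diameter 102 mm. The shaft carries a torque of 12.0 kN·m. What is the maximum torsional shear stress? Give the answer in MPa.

J = πd⁴/32 = π(0.102)⁴/32 = 1.063×10^-5 m⁴.
τ_max = T·r/J = 12000 × 0.0510 / 1.063×10^-5 = 5.759×10^7 Pa.

57.6 MPa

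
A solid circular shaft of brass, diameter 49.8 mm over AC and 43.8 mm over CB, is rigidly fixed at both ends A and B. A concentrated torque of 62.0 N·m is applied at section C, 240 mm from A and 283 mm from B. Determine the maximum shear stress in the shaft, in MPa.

1.70 MPa

Compatibility: T_A·a/J_AC = T_B·b/J_CB with T_A + T_B = T₀.
J_AC = 6.04×10^-7 m⁴, J_CB = 3.61×10^-7 m⁴, so T_A = T₀·(J_AC/a)/((J_AC/a)+(J_CB/b)) = 41.13 N·m, T_B = 20.87 N·m.
τ in each portion: τ_AC = 1.70×10^6 Pa, τ_CB = 1.27×10^6 Pa; maximum is in AC.
τ_max = T_AC·r/J = 41.13·0.0249/6.04×10^-7 = 1.696×10^6 Pa.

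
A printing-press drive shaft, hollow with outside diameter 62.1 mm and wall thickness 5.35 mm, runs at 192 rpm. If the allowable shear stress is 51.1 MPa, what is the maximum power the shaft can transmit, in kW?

25.6 kW

J = π(d_o⁴ − d_i⁴)/32 = π(0.0621⁴ − 0.0514⁴)/32 = 7.748×10^-7 m⁴.
T_max = τ_allow·J/r = 5.11×10^7 × 7.748×10^-7 / 0.0311 = 1275 N·m.
ω = 2π·192/60 = 20.11 rad/s, so P_max = T_max·ω = 2.564×10^4 W.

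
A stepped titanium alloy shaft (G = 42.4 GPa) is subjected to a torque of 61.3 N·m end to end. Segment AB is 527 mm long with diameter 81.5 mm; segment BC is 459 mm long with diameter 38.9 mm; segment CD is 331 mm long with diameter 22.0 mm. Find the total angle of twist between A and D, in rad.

J_AB = π(0.0815)⁴/32 = 4.33×10^-6 m⁴; J_BC = π(0.0389)⁴/32 = 2.25×10^-7 m⁴; J_CD = π(0.0220)⁴/32 = 2.30×10^-8 m⁴.
θ = (T/G)·Σ L_i/J_i = (61.30/42.4×10⁹)·(0.527/4.33×10^-6 + 0.459/2.25×10^-7 + 0.331/2.30×10^-8) = 0.02394 rad.

0.0239 rad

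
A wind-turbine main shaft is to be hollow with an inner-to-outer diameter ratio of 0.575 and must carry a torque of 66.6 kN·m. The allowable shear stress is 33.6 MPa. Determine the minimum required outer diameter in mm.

For a hollow shaft with d_i/d_o = 0.575: τ_max = 16T/(π d_o³ (1−k⁴)), so d_o = [16T/(π τ_allow (1−k⁴))]^(1/3) = [16·66600/(π·3.36×10^7·0.8907)]^(1/3) = 0.2246 m.

225 mm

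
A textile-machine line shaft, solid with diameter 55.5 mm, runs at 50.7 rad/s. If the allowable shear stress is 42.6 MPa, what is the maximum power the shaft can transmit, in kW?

72.5 kW

J = πd⁴/32 = π(0.0555)⁴/32 = 9.315×10^-7 m⁴.
T_max = τ_allow·J/r = 4.26×10^7 × 9.315×10^-7 / 0.0278 = 1430 N·m.
ω = 50.7 rad/s, so P_max = T_max·ω = 7.250×10^4 W.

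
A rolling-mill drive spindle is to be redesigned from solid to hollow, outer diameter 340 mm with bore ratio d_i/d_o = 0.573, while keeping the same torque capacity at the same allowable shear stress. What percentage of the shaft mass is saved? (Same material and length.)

Equal τ_max and T ⇒ the solid shaft needs d_s³ = d_o³(1−k⁴), so d_s = 340·(1−0.573⁴)^(1/3) = 327.3 mm.
Area ratio A_h/A_s = d_o²(1−k²)/d_s² = (1−k²)/(1−k⁴)^(2/3) = 0.7247.
Mass saving = 1 − 0.7247 = 27.5 %.

27.5 %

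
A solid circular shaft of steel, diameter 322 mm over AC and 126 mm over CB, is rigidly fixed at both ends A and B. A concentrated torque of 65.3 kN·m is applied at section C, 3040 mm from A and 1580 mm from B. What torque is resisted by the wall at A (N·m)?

62500 N·m

Compatibility: T_A·a/J_AC = T_B·b/J_CB with T_A + T_B = T₀.
J_AC = 1.06×10^-3 m⁴, J_CB = 2.47×10^-5 m⁴, so T_A = T₀·(J_AC/a)/((J_AC/a)+(J_CB/b)) = 62480 N·m, T_B = 2819 N·m.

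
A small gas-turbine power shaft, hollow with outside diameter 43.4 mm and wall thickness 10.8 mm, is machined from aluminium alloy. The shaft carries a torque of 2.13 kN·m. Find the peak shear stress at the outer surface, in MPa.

J = π(d_o⁴ − d_i⁴)/32 = π(0.0434⁴ − 0.0218⁴)/32 = 3.261×10^-7 m⁴.
τ_max = T·r/J = 2130 × 0.0217 / 3.261×10^-7 = 1.417×10^8 Pa.

142 MPa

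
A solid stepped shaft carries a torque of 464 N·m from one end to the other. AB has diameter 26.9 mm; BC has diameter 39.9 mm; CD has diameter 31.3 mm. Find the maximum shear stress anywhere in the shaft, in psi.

Under the same torque, τ_max = 16T/(πd³) is largest where d is smallest — segment AB (d = 26.9 mm).
τ_max = 16·464.0/(π·(0.0269)³) = 1.214×10^8 Pa.

17600 psi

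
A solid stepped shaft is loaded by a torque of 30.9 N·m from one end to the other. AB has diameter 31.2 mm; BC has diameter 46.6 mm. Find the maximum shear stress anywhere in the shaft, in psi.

752 psi

Under the same torque, τ_max = 16T/(πd³) is largest where d is smallest — segment AB (d = 31.2 mm).
τ_max = 16·30.90/(π·(0.0312)³) = 5.182×10^6 Pa.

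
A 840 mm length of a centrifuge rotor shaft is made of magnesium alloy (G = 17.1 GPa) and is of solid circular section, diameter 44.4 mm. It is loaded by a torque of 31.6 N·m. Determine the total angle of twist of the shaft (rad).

0.00407 rad

J = πd⁴/32 = π(0.0444)⁴/32 = 3.815×10^-7 m⁴.
θ = T·L/(G·J) = 31.60 × 0.840 / (17.1×10⁹ × 3.815×10^-7) = 4.069×10^-3 rad.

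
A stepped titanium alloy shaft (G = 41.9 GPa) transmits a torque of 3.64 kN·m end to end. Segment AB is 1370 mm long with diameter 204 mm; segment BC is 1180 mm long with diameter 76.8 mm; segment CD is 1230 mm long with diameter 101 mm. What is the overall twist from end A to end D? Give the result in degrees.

2.36°

J_AB = π(0.204)⁴/32 = 1.70×10^-4 m⁴; J_BC = π(0.0768)⁴/32 = 3.42×10^-6 m⁴; J_CD = π(0.101)⁴/32 = 1.02×10^-5 m⁴.
θ = (T/G)·Σ L_i/J_i = (3640/41.9×10⁹)·(1.37/1.70×10^-4 + 1.18/3.42×10^-6 + 1.23/1.02×10^-5) = 0.04117 rad.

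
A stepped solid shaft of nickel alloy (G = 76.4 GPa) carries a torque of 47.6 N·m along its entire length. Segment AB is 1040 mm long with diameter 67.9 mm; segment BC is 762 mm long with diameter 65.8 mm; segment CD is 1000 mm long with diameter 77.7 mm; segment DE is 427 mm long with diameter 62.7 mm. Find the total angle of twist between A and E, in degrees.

J_AB = π(0.0679)⁴/32 = 2.09×10^-6 m⁴; J_BC = π(0.0658)⁴/32 = 1.84×10^-6 m⁴; J_CD = π(0.0777)⁴/32 = 3.58×10^-6 m⁴; J_DE = π(0.0627)⁴/32 = 1.52×10^-6 m⁴.
θ = (T/G)·Σ L_i/J_i = (47.60/76.4×10⁹)·(1.04/2.09×10^-6 + 0.762/1.84×10^-6 + 1.00/3.58×10^-6 + 0.427/1.52×10^-6) = 9.179×10^-4 rad.

0.0526°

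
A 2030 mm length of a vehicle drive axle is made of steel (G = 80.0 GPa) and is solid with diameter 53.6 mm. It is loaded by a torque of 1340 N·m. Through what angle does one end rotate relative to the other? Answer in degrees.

2.40°

J = πd⁴/32 = π(0.0536)⁴/32 = 8.103×10^-7 m⁴.
θ = T·L/(G·J) = 1340 × 2.03 / (80.0×10⁹ × 8.103×10^-7) = 0.04196 rad.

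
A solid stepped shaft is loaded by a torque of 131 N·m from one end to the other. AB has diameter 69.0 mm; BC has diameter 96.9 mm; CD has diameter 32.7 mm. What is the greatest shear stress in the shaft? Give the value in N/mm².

Under the same torque, τ_max = 16T/(πd³) is largest where d is smallest — segment CD (d = 32.7 mm).
τ_max = 16·131.0/(π·(0.0327)³) = 1.908×10^7 Pa.

19.1 N/mm²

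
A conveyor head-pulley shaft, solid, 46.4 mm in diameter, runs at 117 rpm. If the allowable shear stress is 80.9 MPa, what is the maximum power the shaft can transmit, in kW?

J = πd⁴/32 = π(0.0464)⁴/32 = 4.551×10^-7 m⁴.
T_max = τ_allow·J/r = 8.09×10^7 × 4.551×10^-7 / 0.0232 = 1587 N·m.
ω = 2π·117/60 = 12.25 rad/s, so P_max = T_max·ω = 1.944×10^4 W.

19.4 kW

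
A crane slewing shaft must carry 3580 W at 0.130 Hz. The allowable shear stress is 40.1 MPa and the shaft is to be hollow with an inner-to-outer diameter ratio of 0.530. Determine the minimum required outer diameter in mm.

ω = 2π·0.130 = 0.8168 rad/s, so T = P/ω = 3580 / 0.8168 = 4383 N·m.
For a hollow shaft with d_i/d_o = 0.530: τ_max = 16T/(π d_o³ (1−k⁴)), so d_o = [16T/(π τ_allow (1−k⁴))]^(1/3) = [16·4383/(π·4.01×10^7·0.9211)]^(1/3) = 0.08455 m.

84.5 mm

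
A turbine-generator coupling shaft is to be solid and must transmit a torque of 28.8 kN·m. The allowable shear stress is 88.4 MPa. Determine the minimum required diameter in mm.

118 mm

For a solid shaft τ_max = 16T/(πd³), so d = (16T/(π τ_allow))^(1/3) = (16·28800/(π·8.84×10^7))^(1/3) = 0.1184 m.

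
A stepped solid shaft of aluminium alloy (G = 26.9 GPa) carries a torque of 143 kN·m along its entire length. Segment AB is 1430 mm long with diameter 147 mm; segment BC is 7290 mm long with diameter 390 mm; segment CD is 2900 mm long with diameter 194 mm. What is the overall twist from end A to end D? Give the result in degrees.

16.8°

J_AB = π(0.147)⁴/32 = 4.58×10^-5 m⁴; J_BC = π(0.390)⁴/32 = 2.27×10^-3 m⁴; J_CD = π(0.194)⁴/32 = 1.39×10^-4 m⁴.
θ = (T/G)·Σ L_i/J_i = (143000/26.9×10⁹)·(1.43/4.58×10^-5 + 7.29/2.27×10^-3 + 2.90/1.39×10^-4) = 0.2937 rad.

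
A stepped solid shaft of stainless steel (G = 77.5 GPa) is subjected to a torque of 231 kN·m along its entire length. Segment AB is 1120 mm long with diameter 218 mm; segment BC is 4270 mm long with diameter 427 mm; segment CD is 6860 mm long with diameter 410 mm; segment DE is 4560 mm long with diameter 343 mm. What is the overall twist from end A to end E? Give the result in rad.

J_AB = π(0.218)⁴/32 = 2.22×10^-4 m⁴; J_BC = π(0.427)⁴/32 = 3.26×10^-3 m⁴; J_CD = π(0.410)⁴/32 = 2.77×10^-3 m⁴; J_DE = π(0.343)⁴/32 = 1.36×10^-3 m⁴.
θ = (T/G)·Σ L_i/J_i = (231000/77.5×10⁹)·(1.12/2.22×10^-4 + 4.27/3.26×10^-3 + 6.86/2.77×10^-3 + 4.56/1.36×10^-3) = 0.03633 rad.

0.0363 rad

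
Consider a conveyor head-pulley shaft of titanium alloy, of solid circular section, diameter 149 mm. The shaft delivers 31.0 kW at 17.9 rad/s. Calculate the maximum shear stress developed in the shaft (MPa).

2.67 MPa

ω = 17.9 rad/s, so T = P/ω = 31.0×10³ / 17.90 = 1732 N·m.
J = πd⁴/32 = π(0.149)⁴/32 = 4.839×10^-5 m⁴.
τ_max = T·r/J = 1732 × 0.0745 / 4.839×10^-5 = 2.666×10^6 Pa.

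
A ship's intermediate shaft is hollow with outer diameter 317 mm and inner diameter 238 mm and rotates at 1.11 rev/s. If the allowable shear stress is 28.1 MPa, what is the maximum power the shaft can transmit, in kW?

J = π(d_o⁴ − d_i⁴)/32 = π(0.317⁴ − 0.238⁴)/32 = 6.764×10^-4 m⁴.
T_max = τ_allow·J/r = 2.81×10^7 × 6.764×10^-4 / 0.159 = 119900 N·m.
ω = 2π·1.11 = 6.974 rad/s, so P_max = T_max·ω = 8.363×10^5 W.

836 kW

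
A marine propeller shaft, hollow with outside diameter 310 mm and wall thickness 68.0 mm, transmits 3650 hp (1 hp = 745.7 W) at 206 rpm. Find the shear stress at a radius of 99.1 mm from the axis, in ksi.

2.22 ksi

ω = 2π·206/60 = 21.57 rad/s, so T = P/ω = 3650×745.7 / 21.57 = 126200 N·m.
J = π(d_o⁴ − d_i⁴)/32 = π(0.310⁴ − 0.174⁴)/32 = 8.167×10^-4 m⁴.
Shear stress varies linearly with radius: τ = T·r/J = 126200 × 0.0991 / 8.167×10^-4 = 1.531×10^7 Pa.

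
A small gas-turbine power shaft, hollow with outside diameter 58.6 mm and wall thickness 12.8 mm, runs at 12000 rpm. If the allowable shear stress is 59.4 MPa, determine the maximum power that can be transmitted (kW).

2650 kW

J = π(d_o⁴ − d_i⁴)/32 = π(0.0586⁴ − 0.0330⁴)/32 = 1.041×10^-6 m⁴.
T_max = τ_allow·J/r = 5.94×10^7 × 1.041×10^-6 / 0.0293 = 2111 N·m.
ω = 2π·12000/60 = 1257 rad/s, so P_max = T_max·ω = 2.653×10^6 W.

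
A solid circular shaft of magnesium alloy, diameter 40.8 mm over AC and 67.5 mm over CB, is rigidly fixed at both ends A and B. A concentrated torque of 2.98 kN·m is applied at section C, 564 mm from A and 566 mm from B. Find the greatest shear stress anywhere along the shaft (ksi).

6.31 ksi

Compatibility: T_A·a/J_AC = T_B·b/J_CB with T_A + T_B = T₀.
J_AC = 2.72×10^-7 m⁴, J_CB = 2.04×10^-6 m⁴, so T_A = T₀·(J_AC/a)/((J_AC/a)+(J_CB/b)) = 352.0 N·m, T_B = 2628 N·m.
τ in each portion: τ_AC = 2.64×10^7 Pa, τ_CB = 4.35×10^7 Pa; maximum is in CB.
τ_max = T_CB·r/J = 2628·0.0338/2.04×10^-6 = 4.352×10^7 Pa.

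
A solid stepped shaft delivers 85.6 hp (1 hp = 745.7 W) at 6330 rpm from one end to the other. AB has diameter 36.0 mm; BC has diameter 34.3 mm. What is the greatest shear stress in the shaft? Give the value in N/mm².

12.2 N/mm²

ω = 2π·6330/60 = 662.9 rad/s, so T = P/ω = 85.6×745.7 / 662.9 = 96.30 N·m.
Under the same torque, τ_max = 16T/(πd³) is largest where d is smallest — segment BC (d = 34.3 mm).
τ_max = 16·96.30/(π·(0.0343)³) = 1.215×10^7 Pa.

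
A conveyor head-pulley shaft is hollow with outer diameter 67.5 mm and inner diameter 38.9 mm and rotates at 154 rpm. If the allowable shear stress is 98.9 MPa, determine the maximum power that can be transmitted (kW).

J = π(d_o⁴ − d_i⁴)/32 = π(0.0675⁴ − 0.0389⁴)/32 = 1.813×10^-6 m⁴.
T_max = τ_allow·J/r = 9.89×10^7 × 1.813×10^-6 / 0.0338 = 5313 N·m.
ω = 2π·154/60 = 16.13 rad/s, so P_max = T_max·ω = 8.569×10^4 W.

85.7 kW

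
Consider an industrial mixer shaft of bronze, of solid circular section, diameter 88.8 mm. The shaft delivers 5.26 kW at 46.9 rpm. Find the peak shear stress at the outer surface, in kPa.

7790 kPa

ω = 2π·46.9/60 = 4.911 rad/s, so T = P/ω = 5.26×10³ / 4.911 = 1071 N·m.
J = πd⁴/32 = π(0.0888)⁴/32 = 6.105×10^-6 m⁴.
τ_max = T·r/J = 1071 × 0.0444 / 6.105×10^-6 = 7.790×10^6 Pa.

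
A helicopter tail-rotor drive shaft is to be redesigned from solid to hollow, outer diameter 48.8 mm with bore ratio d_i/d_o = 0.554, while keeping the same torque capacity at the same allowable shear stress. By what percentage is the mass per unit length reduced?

Equal τ_max and T ⇒ the solid shaft needs d_s³ = d_o³(1−k⁴), so d_s = 48.8·(1−0.554⁴)^(1/3) = 47.22 mm.
Area ratio A_h/A_s = d_o²(1−k²)/d_s² = (1−k²)/(1−k⁴)^(2/3) = 0.7403.
Mass saving = 1 − 0.7403 = 26.0 %.

26.0 %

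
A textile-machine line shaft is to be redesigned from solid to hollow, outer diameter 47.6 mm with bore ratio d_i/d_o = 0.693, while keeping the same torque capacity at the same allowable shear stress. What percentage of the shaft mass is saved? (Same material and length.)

Equal τ_max and T ⇒ the solid shaft needs d_s³ = d_o³(1−k⁴), so d_s = 47.6·(1−0.693⁴)^(1/3) = 43.62 mm.
Area ratio A_h/A_s = d_o²(1−k²)/d_s² = (1−k²)/(1−k⁴)^(2/3) = 0.6190.
Mass saving = 1 − 0.6190 = 38.1 %.

38.1 %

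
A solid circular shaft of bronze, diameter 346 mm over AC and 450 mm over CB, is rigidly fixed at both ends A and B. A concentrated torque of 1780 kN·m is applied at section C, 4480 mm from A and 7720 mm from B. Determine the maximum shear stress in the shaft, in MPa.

Compatibility: T_A·a/J_AC = T_B·b/J_CB with T_A + T_B = T₀.
J_AC = 1.41×10^-3 m⁴, J_CB = 4.03×10^-3 m⁴, so T_A = T₀·(J_AC/a)/((J_AC/a)+(J_CB/b)) = 669100 N·m, T_B = 1.111e6 N·m.
τ in each portion: τ_AC = 8.23×10^7 Pa, τ_CB = 6.21×10^7 Pa; maximum is in AC.
τ_max = T_AC·r/J = 669100·0.173/1.41×10^-3 = 8.227×10^7 Pa.

82.3 MPa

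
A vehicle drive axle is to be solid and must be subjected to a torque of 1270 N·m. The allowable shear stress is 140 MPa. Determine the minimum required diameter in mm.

35.9 mm

For a solid shaft τ_max = 16T/(πd³), so d = (16T/(π τ_allow))^(1/3) = (16·1270/(π·1.40×10^8))^(1/3) = 0.03588 m.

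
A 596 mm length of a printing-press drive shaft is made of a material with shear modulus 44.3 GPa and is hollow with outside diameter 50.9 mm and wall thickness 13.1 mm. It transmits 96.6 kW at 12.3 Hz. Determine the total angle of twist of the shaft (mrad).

ω = 2π·12.3 = 77.28 rad/s, so T = P/ω = 96.6×10³ / 77.28 = 1250 N·m.
J = π(d_o⁴ − d_i⁴)/32 = π(0.0509⁴ − 0.0247⁴)/32 = 6.224×10^-7 m⁴.
θ = T·L/(G·J) = 1250 × 0.596 / (44.3×10⁹ × 6.224×10^-7) = 0.02702 rad.

27.0 mrad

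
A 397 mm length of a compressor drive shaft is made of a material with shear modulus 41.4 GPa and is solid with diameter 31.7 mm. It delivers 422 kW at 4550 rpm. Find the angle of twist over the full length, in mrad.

ω = 2π·4550/60 = 476.5 rad/s, so T = P/ω = 422×10³ / 476.5 = 885.7 N·m.
J = πd⁴/32 = π(0.0317)⁴/32 = 9.914×10^-8 m⁴.
θ = T·L/(G·J) = 885.7 × 0.397 / (41.4×10⁹ × 9.914×10^-8) = 0.08567 rad.

85.7 mrad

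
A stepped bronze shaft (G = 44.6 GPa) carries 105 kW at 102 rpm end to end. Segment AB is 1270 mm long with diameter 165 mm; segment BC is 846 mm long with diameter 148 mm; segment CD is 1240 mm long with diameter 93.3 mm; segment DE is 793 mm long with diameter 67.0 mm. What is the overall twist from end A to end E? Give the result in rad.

0.133 rad

ω = 2π·102/60 = 10.68 rad/s, so T = P/ω = 105×10³ / 10.68 = 9830 N·m.
J_AB = π(0.165)⁴/32 = 7.28×10^-5 m⁴; J_BC = π(0.148)⁴/32 = 4.71×10^-5 m⁴; J_CD = π(0.0933)⁴/32 = 7.44×10^-6 m⁴; J_DE = π(0.0670)⁴/32 = 1.98×10^-6 m⁴.
θ = (T/G)·Σ L_i/J_i = (9830/44.6×10⁹)·(1.27/7.28×10^-5 + 0.846/4.71×10^-5 + 1.24/7.44×10^-6 + 0.793/1.98×10^-6) = 0.1329 rad.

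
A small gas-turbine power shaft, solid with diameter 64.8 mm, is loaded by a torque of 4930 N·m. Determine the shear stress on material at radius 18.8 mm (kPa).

53500 kPa

J = πd⁴/32 = π(0.0648)⁴/32 = 1.731×10^-6 m⁴.
Shear stress varies linearly with radius: τ = T·r/J = 4930 × 0.0188 / 1.731×10^-6 = 5.354×10^7 Pa.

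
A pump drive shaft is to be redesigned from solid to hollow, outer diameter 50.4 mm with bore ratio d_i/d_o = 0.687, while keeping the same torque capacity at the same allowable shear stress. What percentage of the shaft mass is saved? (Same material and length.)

Equal τ_max and T ⇒ the solid shaft needs d_s³ = d_o³(1−k⁴), so d_s = 50.4·(1−0.687⁴)^(1/3) = 46.34 mm.
Area ratio A_h/A_s = d_o²(1−k²)/d_s² = (1−k²)/(1−k⁴)^(2/3) = 0.6246.
Mass saving = 1 − 0.6246 = 37.5 %.

37.5 %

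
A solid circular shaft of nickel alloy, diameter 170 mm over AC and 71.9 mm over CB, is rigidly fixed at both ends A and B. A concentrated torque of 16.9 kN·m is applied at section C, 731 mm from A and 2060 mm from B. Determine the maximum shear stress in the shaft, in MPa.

Compatibility: T_A·a/J_AC = T_B·b/J_CB with T_A + T_B = T₀.
J_AC = 8.20×10^-5 m⁴, J_CB = 2.62×10^-6 m⁴, so T_A = T₀·(J_AC/a)/((J_AC/a)+(J_CB/b)) = 16710 N·m, T_B = 189.7 N·m.
τ in each portion: τ_AC = 1.73×10^7 Pa, τ_CB = 2.60×10^6 Pa; maximum is in AC.
τ_max = T_AC·r/J = 16710·0.0850/8.20×10^-5 = 1.732×10^7 Pa.

17.3 MPa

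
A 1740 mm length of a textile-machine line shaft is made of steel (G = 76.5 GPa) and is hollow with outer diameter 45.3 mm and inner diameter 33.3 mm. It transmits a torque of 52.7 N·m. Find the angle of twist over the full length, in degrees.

0.235°

J = π(d_o⁴ − d_i⁴)/32 = π(0.0453⁴ − 0.0333⁴)/32 = 2.927×10^-7 m⁴.
θ = T·L/(G·J) = 52.70 × 1.74 / (76.5×10⁹ × 2.927×10^-7) = 4.095×10^-3 rad.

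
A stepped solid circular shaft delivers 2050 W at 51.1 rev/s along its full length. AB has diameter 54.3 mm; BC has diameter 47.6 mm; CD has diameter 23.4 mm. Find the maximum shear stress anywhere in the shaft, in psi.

ω = 2π·51.1 = 321.1 rad/s, so T = P/ω = 2050 / 321.1 = 6.385 N·m.
Under the same torque, τ_max = 16T/(πd³) is largest where d is smallest — segment CD (d = 23.4 mm).
τ_max = 16·6.385/(π·(0.0234)³) = 2.538×10^6 Pa.

368 psi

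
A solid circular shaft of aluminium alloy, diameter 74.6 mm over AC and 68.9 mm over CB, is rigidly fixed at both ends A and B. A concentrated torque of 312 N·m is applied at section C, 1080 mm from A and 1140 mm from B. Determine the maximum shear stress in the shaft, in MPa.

2.27 MPa

Compatibility: T_A·a/J_AC = T_B·b/J_CB with T_A + T_B = T₀.
J_AC = 3.04×10^-6 m⁴, J_CB = 2.21×10^-6 m⁴, so T_A = T₀·(J_AC/a)/((J_AC/a)+(J_CB/b)) = 184.7 N·m, T_B = 127.3 N·m.
τ in each portion: τ_AC = 2.27×10^6 Pa, τ_CB = 1.98×10^6 Pa; maximum is in AC.
τ_max = T_AC·r/J = 184.7·0.0373/3.04×10^-6 = 2.266×10^6 Pa.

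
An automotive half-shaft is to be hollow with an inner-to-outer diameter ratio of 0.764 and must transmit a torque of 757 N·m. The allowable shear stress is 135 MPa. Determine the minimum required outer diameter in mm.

35.1 mm

For a hollow shaft with d_i/d_o = 0.764: τ_max = 16T/(π d_o³ (1−k⁴)), so d_o = [16T/(π τ_allow (1−k⁴))]^(1/3) = [16·757.0/(π·1.35×10^8·0.6593)]^(1/3) = 0.03512 m.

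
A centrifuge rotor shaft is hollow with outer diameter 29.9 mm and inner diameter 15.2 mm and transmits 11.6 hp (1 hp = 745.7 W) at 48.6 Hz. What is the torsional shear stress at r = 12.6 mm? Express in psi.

707 psi

ω = 2π·48.6 = 305.4 rad/s, so T = P/ω = 11.6×745.7 / 305.4 = 28.33 N·m.
J = π(d_o⁴ − d_i⁴)/32 = π(0.0299⁴ − 0.0152⁴)/32 = 7.323×10^-8 m⁴.
Shear stress varies linearly with radius: τ = T·r/J = 28.33 × 0.0126 / 7.323×10^-8 = 4.874×10^6 Pa.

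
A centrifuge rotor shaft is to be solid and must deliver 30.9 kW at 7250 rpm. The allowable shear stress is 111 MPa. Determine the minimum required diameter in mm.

12.3 mm

ω = 2π·7250/60 = 759.2 rad/s, so T = P/ω = 30.9×10³ / 759.2 = 40.70 N·m.
For a solid shaft τ_max = 16T/(πd³), so d = (16T/(π τ_allow))^(1/3) = (16·40.70/(π·1.11×10^8))^(1/3) = 0.01231 m.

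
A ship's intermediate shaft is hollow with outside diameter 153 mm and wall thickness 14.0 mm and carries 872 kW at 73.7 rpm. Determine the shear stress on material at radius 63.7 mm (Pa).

2.41e8 Pa

ω = 2π·73.7/60 = 7.718 rad/s, so T = P/ω = 872×10³ / 7.718 = 113000 N·m.
J = π(d_o⁴ − d_i⁴)/32 = π(0.153⁴ − 0.125⁴)/32 = 2.983×10^-5 m⁴.
Shear stress varies linearly with radius: τ = T·r/J = 113000 × 0.0637 / 2.983×10^-5 = 2.413×10^8 Pa.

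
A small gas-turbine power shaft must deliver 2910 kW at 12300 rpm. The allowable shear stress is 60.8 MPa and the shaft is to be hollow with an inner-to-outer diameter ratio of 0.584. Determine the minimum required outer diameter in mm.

59.8 mm

ω = 2π·12300/60 = 1288 rad/s, so T = P/ω = 2910×10³ / 1288 = 2259 N·m.
For a hollow shaft with d_i/d_o = 0.584: τ_max = 16T/(π d_o³ (1−k⁴)), so d_o = [16T/(π τ_allow (1−k⁴))]^(1/3) = [16·2259/(π·6.08×10^7·0.8837)]^(1/3) = 0.05983 m.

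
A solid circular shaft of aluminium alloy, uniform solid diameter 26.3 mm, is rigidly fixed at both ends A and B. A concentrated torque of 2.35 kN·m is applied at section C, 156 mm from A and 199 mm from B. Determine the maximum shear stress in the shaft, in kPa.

369000 kPa

With uniform GJ and both ends fixed, compatibility θ_AC = θ_CB gives T_A·a = T_B·b, together with T_A + T_B = T₀.
T_A = T₀·b/(a+b) = 2350·199/355.0 = 1317 N·m; T_B = 1033 N·m.
τ in each portion: τ_AC = 3.69×10^8 Pa, τ_CB = 2.89×10^8 Pa; maximum is in AC.
τ_max = T_AC·r/J = 1317·0.0132/4.70×10^-8 = 3.688×10^8 Pa.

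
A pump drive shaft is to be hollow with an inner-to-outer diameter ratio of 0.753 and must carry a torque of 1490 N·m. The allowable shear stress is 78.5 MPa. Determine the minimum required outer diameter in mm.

For a hollow shaft with d_i/d_o = 0.753: τ_max = 16T/(π d_o³ (1−k⁴)), so d_o = [16T/(π τ_allow (1−k⁴))]^(1/3) = [16·1490/(π·7.85×10^7·0.6785)]^(1/3) = 0.05223 m.

52.2 mm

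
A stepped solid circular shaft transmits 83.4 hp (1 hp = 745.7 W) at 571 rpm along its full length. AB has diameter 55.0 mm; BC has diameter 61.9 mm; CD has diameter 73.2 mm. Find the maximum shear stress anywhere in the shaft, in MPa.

ω = 2π·571/60 = 59.79 rad/s, so T = P/ω = 83.4×745.7 / 59.79 = 1040 N·m.
Under the same torque, τ_max = 16T/(πd³) is largest where d is smallest — segment AB (d = 55.0 mm).
τ_max = 16·1040/(π·(0.0550)³) = 3.184×10^7 Pa.

31.8 MPa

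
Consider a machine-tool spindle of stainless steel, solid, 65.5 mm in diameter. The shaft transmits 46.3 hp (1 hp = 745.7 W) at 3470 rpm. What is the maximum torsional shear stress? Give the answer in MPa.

1.72 MPa

ω = 2π·3470/60 = 363.4 rad/s, so T = P/ω = 46.3×745.7 / 363.4 = 95.01 N·m.
J = πd⁴/32 = π(0.0655)⁴/32 = 1.807×10^-6 m⁴.
τ_max = T·r/J = 95.01 × 0.0328 / 1.807×10^-6 = 1.722×10^6 Pa.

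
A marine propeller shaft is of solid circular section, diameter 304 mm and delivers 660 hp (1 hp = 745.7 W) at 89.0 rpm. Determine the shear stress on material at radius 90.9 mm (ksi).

0.830 ksi

ω = 2π·89.0/60 = 9.320 rad/s, so T = P/ω = 660×745.7 / 9.320 = 52810 N·m.
J = πd⁴/32 = π(0.304)⁴/32 = 8.385×10^-4 m⁴.
Shear stress varies linearly with radius: τ = T·r/J = 52810 × 0.0909 / 8.385×10^-4 = 5.725×10^6 Pa.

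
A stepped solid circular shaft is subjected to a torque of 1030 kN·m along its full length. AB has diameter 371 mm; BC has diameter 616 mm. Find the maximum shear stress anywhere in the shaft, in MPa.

103 MPa

Under the same torque, τ_max = 16T/(πd³) is largest where d is smallest — segment AB (d = 371 mm).
τ_max = 16·1.030e6/(π·(0.371)³) = 1.027×10^8 Pa.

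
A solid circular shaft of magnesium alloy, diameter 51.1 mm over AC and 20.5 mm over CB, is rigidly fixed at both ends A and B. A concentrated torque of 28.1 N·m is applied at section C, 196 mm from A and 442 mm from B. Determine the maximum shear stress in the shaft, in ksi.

0.154 ksi

Compatibility: T_A·a/J_AC = T_B·b/J_CB with T_A + T_B = T₀.
J_AC = 6.69×10^-7 m⁴, J_CB = 1.73×10^-8 m⁴, so T_A = T₀·(J_AC/a)/((J_AC/a)+(J_CB/b)) = 27.78 N·m, T_B = 0.3191 N·m.
τ in each portion: τ_AC = 1.06×10^6 Pa, τ_CB = 1.89×10^5 Pa; maximum is in AC.
τ_max = T_AC·r/J = 27.78·0.0255/6.69×10^-7 = 1.060×10^6 Pa.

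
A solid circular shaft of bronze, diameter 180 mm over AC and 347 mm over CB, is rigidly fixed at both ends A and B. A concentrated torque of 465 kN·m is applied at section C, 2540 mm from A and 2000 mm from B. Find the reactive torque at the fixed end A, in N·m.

25100 N·m

Compatibility: T_A·a/J_AC = T_B·b/J_CB with T_A + T_B = T₀.
J_AC = 1.03×10^-4 m⁴, J_CB = 1.42×10^-3 m⁴, so T_A = T₀·(J_AC/a)/((J_AC/a)+(J_CB/b)) = 25080 N·m, T_B = 439900 N·m.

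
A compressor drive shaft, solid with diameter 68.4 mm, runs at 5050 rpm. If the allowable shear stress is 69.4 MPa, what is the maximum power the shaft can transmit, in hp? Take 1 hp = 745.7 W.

J = πd⁴/32 = π(0.0684)⁴/32 = 2.149×10^-6 m⁴.
T_max = τ_allow·J/r = 6.94×10^7 × 2.149×10^-6 / 0.0342 = 4361 N·m.
ω = 2π·5050/60 = 528.8 rad/s, so P_max = T_max·ω = 2.306×10^6 W.

3090 hp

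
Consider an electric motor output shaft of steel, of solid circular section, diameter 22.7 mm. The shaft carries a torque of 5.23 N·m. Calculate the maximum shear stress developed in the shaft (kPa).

2280 kPa

J = πd⁴/32 = π(0.0227)⁴/32 = 2.607×10^-8 m⁴.
τ_max = T·r/J = 5.230 × 0.0113 / 2.607×10^-8 = 2.277×10^6 Pa.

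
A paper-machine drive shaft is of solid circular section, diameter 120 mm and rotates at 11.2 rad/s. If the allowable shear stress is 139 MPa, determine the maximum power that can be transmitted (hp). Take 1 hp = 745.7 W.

708 hp

J = πd⁴/32 = π(0.120)⁴/32 = 2.036×10^-5 m⁴.
T_max = τ_allow·J/r = 1.39×10^8 × 2.036×10^-5 / 0.0600 = 47160 N·m.
ω = 11.2 rad/s, so P_max = T_max·ω = 5.282×10^5 W.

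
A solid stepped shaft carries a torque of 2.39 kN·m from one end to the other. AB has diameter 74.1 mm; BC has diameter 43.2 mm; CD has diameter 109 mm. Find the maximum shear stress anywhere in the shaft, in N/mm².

151 N/mm²

Under the same torque, τ_max = 16T/(πd³) is largest where d is smallest — segment BC (d = 43.2 mm).
τ_max = 16·2390/(π·(0.0432)³) = 1.510×10^8 Pa.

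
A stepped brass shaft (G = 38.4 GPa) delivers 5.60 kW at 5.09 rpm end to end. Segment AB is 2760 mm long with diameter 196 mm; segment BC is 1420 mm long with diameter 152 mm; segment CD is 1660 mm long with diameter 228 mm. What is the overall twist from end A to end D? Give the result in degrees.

ω = 2π·5.09/60 = 0.5330 rad/s, so T = P/ω = 5.60×10³ / 0.5330 = 10510 N·m.
J_AB = π(0.196)⁴/32 = 1.45×10^-4 m⁴; J_BC = π(0.152)⁴/32 = 5.24×10^-5 m⁴; J_CD = π(0.228)⁴/32 = 2.65×10^-4 m⁴.
θ = (T/G)·Σ L_i/J_i = (10510/38.4×10⁹)·(2.76/1.45×10^-4 + 1.42/5.24×10^-5 + 1.66/2.65×10^-4) = 0.01434 rad.

0.821°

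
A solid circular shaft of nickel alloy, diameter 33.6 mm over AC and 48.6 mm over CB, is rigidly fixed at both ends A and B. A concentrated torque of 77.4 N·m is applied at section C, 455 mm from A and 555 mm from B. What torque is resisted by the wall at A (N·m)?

Compatibility: T_A·a/J_AC = T_B·b/J_CB with T_A + T_B = T₀.
J_AC = 1.25×10^-7 m⁴, J_CB = 5.48×10^-7 m⁴, so T_A = T₀·(J_AC/a)/((J_AC/a)+(J_CB/b)) = 16.87 N·m, T_B = 60.53 N·m.

16.9 N·m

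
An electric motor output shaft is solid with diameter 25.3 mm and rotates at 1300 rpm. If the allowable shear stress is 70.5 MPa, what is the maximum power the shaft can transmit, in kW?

30.5 kW

J = πd⁴/32 = π(0.0253)⁴/32 = 4.022×10^-8 m⁴.
T_max = τ_allow·J/r = 7.05×10^7 × 4.022×10^-8 / 0.0126 = 224.2 N·m.
ω = 2π·1300/60 = 136.1 rad/s, so P_max = T_max·ω = 3.052×10^4 W.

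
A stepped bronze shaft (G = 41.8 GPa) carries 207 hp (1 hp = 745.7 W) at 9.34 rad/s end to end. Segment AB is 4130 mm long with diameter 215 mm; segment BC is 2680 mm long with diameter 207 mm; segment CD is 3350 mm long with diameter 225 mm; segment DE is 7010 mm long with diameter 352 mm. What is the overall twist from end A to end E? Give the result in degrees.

ω = 9.34 rad/s, so T = P/ω = 207×745.7 / 9.340 = 16530 N·m.
J_AB = π(0.215)⁴/32 = 2.10×10^-4 m⁴; J_BC = π(0.207)⁴/32 = 1.80×10^-4 m⁴; J_CD = π(0.225)⁴/32 = 2.52×10^-4 m⁴; J_DE = π(0.352)⁴/32 = 1.51×10^-3 m⁴.
θ = (T/G)·Σ L_i/J_i = (16530/41.8×10⁹)·(4.13/2.10×10^-4 + 2.68/1.80×10^-4 + 3.35/2.52×10^-4 + 7.01/1.51×10^-3) = 0.02077 rad.

1.19°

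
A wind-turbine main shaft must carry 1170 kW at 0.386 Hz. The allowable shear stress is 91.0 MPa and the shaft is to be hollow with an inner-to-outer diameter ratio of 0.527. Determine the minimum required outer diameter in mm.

ω = 2π·0.386 = 2.425 rad/s, so T = P/ω = 1170×10³ / 2.425 = 482400 N·m.
For a hollow shaft with d_i/d_o = 0.527: τ_max = 16T/(π d_o³ (1−k⁴)), so d_o = [16T/(π τ_allow (1−k⁴))]^(1/3) = [16·482400/(π·9.10×10^7·0.9229)]^(1/3) = 0.3081 m.

308 mm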